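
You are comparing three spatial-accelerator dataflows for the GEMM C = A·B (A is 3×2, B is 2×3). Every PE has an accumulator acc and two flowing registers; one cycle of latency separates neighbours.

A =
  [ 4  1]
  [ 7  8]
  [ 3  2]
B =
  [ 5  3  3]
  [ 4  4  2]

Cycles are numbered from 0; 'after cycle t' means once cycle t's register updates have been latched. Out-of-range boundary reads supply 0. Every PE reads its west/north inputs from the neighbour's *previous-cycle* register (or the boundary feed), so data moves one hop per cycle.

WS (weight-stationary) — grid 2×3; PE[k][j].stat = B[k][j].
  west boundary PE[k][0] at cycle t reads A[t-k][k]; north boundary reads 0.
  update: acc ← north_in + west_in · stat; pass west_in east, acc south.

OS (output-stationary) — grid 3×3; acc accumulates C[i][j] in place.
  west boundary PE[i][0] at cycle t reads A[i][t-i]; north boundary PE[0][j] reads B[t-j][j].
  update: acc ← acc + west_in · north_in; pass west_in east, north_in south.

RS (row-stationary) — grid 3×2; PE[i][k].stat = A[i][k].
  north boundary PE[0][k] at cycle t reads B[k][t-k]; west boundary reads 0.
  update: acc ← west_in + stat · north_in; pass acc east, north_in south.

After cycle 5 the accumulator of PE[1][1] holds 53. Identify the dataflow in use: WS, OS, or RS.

WS [2×3] PE[1][1] across cycles:
  0: (1,1).acc=0  regs=<0,0>
  1: (1,1).acc=0  regs=<0,0>
  2: (1,1).acc=16  regs=<1,16>
  3: (1,1).acc=53  regs=<8,53>
  4: (1,1).acc=17  regs=<2,17>
  5: (1,1).acc=0  regs=<0,0>
OS [3×3] PE[1][1] across cycles:
  0: (1,1).acc=0  regs=<0,0>
  1: (1,1).acc=0  regs=<0,0>
  2: (1,1).acc=21  regs=<7,3>
  3: (1,1).acc=53  regs=<8,4>
  4: (1,1).acc=53  regs=<0,0>
  5: (1,1).acc=53  regs=<0,0>
RS [3×2] PE[1][1] across cycles:
  0: (1,1).acc=0  regs=<0,0>
  1: (1,1).acc=0  regs=<0,0>
  2: (1,1).acc=67  regs=<67,4>
  3: (1,1).acc=53  regs=<53,4>
  4: (1,1).acc=37  regs=<37,2>
  5: (1,1).acc=0  regs=<0,0>

dataflow = OS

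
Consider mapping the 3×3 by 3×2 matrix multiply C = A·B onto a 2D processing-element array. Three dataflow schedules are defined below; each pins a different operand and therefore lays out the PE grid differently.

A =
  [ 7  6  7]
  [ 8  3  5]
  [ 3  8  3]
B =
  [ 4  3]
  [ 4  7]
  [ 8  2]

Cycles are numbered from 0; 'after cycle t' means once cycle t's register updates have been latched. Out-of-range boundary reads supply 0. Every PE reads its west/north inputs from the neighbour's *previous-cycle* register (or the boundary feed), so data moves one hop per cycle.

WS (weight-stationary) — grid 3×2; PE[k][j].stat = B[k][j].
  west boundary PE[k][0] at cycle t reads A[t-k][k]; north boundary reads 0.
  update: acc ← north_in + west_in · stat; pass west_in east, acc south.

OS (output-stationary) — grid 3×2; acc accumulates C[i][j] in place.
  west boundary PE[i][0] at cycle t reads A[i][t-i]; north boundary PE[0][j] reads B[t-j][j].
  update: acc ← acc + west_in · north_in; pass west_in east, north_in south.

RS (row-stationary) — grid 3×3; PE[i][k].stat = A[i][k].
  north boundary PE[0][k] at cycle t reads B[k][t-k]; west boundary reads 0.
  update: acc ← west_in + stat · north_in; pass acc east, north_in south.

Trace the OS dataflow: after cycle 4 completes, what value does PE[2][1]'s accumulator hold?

PE[2][1].acc = 65

Tracing OS — 3×2 array, target PE[2][1]:
  step 0 · PE1,1: acc=0; fwd→0 fwd↓0
  step 0 · PE2,0: acc=0; fwd→0 fwd↓0
  step 0 · PE2,1: acc=0; fwd→0 fwd↓0
  step 1 · PE1,1: acc=0; fwd→0 fwd↓0
  step 1 · PE2,0: acc=0; fwd→0 fwd↓0
  step 1 · PE2,1: acc=0; fwd→0 fwd↓0
  step 2 · PE1,1: acc=24; fwd→8 fwd↓3
  step 2 · PE2,0: acc=12; fwd→3 fwd↓4
  step 2 · PE2,1: acc=0; fwd→0 fwd↓0
  step 3 · PE1,1: acc=45; fwd→3 fwd↓7
  step 3 · PE2,0: acc=44; fwd→8 fwd↓4
  step 3 · PE2,1: acc=9; fwd→3 fwd↓3
  step 4 · PE1,1: acc=55; fwd→5 fwd↓2
  step 4 · PE2,0: acc=68; fwd→3 fwd↓8
  step 4 · PE2,1: acc=65; fwd→8 fwd↓7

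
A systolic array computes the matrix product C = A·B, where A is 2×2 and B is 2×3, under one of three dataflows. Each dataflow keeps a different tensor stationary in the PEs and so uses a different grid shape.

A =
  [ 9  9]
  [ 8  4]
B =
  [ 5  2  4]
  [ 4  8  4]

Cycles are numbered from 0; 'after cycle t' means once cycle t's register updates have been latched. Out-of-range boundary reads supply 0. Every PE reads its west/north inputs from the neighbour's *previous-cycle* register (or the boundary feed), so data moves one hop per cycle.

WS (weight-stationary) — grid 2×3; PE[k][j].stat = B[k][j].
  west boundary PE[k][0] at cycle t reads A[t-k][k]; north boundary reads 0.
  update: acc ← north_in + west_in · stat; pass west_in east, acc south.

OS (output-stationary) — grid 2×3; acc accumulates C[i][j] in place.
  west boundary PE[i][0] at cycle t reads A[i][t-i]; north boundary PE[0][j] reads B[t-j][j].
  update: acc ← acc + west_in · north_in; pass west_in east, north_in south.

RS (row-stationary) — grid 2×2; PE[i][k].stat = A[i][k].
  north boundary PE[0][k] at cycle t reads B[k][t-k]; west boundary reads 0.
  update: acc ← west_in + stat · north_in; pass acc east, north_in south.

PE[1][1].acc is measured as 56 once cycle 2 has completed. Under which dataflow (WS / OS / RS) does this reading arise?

WS (2×3 grid), PE[1][1]:
  after 0 — PE[1][1] acc=0, pass-E 0, pass-S 0
  after 1 — PE[1][1] acc=0, pass-E 0, pass-S 0
  after 2 — PE[1][1] acc=90, pass-E 9, pass-S 90
OS (2×3 grid), PE[1][1]:
  after 0 — PE[1][1] acc=0, pass-E 0, pass-S 0
  after 1 — PE[1][1] acc=0, pass-E 0, pass-S 0
  after 2 — PE[1][1] acc=16, pass-E 8, pass-S 2
RS (2×2 grid), PE[1][1]:
  after 0 — PE[1][1] acc=0, pass-E 0, pass-S 0
  after 1 — PE[1][1] acc=0, pass-E 0, pass-S 0
  after 2 — PE[1][1] acc=56, pass-E 56, pass-S 4

dataflow = RS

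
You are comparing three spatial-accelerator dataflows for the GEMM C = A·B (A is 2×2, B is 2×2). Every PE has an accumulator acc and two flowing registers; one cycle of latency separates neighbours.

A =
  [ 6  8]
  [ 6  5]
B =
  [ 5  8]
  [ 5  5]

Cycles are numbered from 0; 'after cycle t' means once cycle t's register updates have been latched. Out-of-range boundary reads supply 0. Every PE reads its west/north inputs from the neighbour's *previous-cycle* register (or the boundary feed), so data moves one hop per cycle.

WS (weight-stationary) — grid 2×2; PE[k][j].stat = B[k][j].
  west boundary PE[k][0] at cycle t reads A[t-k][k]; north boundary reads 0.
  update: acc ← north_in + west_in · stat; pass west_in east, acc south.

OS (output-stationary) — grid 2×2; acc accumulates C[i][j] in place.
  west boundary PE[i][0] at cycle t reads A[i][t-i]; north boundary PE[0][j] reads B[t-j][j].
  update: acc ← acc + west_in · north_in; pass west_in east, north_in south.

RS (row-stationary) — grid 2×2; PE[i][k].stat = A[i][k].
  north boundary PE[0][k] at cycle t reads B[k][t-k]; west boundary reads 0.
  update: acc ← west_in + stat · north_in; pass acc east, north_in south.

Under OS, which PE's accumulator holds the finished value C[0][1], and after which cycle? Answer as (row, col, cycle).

(row, col, cycle) = (0, 1, 2)

OS: C[0][1] accumulates in PE[0][1]:
  cycle 0: PE[0][1] → acc 0, east 0, south 0
  cycle 1: PE[0][1] → acc 48, east 6, south 8
  cycle 2: PE[0][1] → acc 88, east 8, south 5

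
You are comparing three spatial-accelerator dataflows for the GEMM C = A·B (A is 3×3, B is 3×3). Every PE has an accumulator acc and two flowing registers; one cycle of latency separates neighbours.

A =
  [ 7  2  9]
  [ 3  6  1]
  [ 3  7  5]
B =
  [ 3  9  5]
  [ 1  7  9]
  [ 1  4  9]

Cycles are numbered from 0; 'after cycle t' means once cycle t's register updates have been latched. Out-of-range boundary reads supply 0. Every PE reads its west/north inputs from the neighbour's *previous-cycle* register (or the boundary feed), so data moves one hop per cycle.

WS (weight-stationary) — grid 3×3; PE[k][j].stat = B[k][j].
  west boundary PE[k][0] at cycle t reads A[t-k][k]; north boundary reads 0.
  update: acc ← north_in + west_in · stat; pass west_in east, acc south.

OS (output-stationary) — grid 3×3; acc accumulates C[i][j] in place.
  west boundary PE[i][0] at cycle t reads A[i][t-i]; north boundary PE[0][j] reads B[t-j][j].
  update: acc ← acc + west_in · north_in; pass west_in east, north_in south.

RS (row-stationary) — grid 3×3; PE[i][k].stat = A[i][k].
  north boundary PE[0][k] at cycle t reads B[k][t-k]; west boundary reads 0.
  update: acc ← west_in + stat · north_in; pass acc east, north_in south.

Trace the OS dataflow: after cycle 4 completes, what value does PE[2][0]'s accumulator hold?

OS 3×3: PE[2][0] cycle-by-cycle (with neighbour feeds):
  after 0 — PE[1][0] acc=0, pass-E 0, pass-S 0
  after 0 — PE[2][0] acc=0, pass-E 0, pass-S 0
  after 1 — PE[1][0] acc=9, pass-E 3, pass-S 3
  after 1 — PE[2][0] acc=0, pass-E 0, pass-S 0
  after 2 — PE[1][0] acc=15, pass-E 6, pass-S 1
  after 2 — PE[2][0] acc=9, pass-E 3, pass-S 3
  after 3 — PE[1][0] acc=16, pass-E 1, pass-S 1
  after 3 — PE[2][0] acc=16, pass-E 7, pass-S 1
  after 4 — PE[1][0] acc=16, pass-E 0, pass-S 0
  after 4 — PE[2][0] acc=21, pass-E 5, pass-S 1

PE[2][0].acc = 21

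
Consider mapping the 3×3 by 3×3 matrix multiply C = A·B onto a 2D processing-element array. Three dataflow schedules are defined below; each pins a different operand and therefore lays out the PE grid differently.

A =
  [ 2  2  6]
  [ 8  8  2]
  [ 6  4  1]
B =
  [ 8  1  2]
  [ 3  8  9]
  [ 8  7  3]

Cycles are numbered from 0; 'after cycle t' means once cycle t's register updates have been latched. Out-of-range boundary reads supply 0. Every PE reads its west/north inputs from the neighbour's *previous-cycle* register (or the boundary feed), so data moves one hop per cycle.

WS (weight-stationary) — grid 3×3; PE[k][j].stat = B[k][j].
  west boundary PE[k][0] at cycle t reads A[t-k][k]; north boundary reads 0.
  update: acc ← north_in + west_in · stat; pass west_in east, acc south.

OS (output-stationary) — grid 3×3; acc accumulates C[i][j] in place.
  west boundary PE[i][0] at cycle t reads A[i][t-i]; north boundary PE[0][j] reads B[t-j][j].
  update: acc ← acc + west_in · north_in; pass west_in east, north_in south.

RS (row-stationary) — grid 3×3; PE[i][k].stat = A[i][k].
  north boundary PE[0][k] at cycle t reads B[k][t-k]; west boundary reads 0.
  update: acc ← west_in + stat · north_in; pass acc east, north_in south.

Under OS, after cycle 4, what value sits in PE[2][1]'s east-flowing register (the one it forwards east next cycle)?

Tracing OS — 3×3 array, target PE[2][1]:
  @0  [1,1]  acc 0  |  →0  ↓0
  @0  [2,0]  acc 0  |  →0  ↓0
  @0  [2,1]  acc 0  |  →0  ↓0
  @1  [1,1]  acc 0  |  →0  ↓0
  @1  [2,0]  acc 0  |  →0  ↓0
  @1  [2,1]  acc 0  |  →0  ↓0
  @2  [1,1]  acc 8  |  →8  ↓1
  @2  [2,0]  acc 48  |  →6  ↓8
  @2  [2,1]  acc 0  |  →0  ↓0
  @3  [1,1]  acc 72  |  →8  ↓8
  @3  [2,0]  acc 60  |  →4  ↓3
  @3  [2,1]  acc 6  |  →6  ↓1
  @4  [1,1]  acc 86  |  →2  ↓7
  @4  [2,0]  acc 68  |  →1  ↓8
  @4  [2,1]  acc 38  |  →4  ↓8

register = 4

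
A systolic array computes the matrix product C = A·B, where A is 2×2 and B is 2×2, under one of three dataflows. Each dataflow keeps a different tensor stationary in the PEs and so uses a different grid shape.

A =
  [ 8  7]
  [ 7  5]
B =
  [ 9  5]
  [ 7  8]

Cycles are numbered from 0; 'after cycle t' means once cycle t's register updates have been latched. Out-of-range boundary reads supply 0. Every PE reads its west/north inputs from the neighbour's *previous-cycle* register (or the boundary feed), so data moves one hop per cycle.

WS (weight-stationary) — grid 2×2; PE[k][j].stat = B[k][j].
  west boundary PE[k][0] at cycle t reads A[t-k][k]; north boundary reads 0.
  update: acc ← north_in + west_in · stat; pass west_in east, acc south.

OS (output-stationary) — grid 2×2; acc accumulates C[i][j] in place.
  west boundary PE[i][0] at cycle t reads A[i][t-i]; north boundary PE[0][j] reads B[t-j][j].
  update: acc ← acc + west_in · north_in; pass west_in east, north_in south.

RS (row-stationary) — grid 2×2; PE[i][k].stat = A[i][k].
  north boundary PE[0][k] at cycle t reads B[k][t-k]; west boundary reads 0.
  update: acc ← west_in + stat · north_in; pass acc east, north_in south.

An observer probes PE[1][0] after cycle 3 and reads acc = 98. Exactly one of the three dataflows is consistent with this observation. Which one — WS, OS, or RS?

dataflow = OS

WS [2×2] PE[1][0] across cycles:
  t=0 PE[1][0]: acc=0 h=0 v=0
  t=1 PE[1][0]: acc=121 h=7 v=121
  t=2 PE[1][0]: acc=98 h=5 v=98
  t=3 PE[1][0]: acc=0 h=0 v=0
OS [2×2] PE[1][0] across cycles:
  t=0 PE[1][0]: acc=0 h=0 v=0
  t=1 PE[1][0]: acc=63 h=7 v=9
  t=2 PE[1][0]: acc=98 h=5 v=7
  t=3 PE[1][0]: acc=98 h=0 v=0
RS [2×2] PE[1][0] across cycles:
  t=0 PE[1][0]: acc=0 h=0 v=0
  t=1 PE[1][0]: acc=63 h=63 v=9
  t=2 PE[1][0]: acc=35 h=35 v=5
  t=3 PE[1][0]: acc=0 h=0 v=0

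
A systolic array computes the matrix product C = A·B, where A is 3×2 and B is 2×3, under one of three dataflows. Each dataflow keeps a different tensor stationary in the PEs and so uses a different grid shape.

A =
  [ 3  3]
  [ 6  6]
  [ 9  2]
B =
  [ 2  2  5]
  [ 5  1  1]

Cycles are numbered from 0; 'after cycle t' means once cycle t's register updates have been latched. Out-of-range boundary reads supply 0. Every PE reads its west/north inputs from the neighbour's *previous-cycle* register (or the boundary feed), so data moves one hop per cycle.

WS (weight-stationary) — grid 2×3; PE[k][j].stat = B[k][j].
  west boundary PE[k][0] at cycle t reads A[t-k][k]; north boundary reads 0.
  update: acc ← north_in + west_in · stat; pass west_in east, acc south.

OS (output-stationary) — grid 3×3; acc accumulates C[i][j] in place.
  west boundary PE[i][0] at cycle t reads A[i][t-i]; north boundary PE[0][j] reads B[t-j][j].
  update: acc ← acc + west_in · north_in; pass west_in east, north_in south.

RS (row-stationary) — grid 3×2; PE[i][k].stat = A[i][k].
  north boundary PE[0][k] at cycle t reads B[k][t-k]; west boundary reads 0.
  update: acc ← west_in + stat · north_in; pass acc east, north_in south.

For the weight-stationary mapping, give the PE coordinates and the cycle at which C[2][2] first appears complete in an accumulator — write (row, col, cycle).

WS: C[2][2] accumulates in PE[1][2]:
  after 0 — PE[1][2] acc=0, pass-E 0, pass-S 0
  after 1 — PE[1][2] acc=0, pass-E 0, pass-S 0
  after 2 — PE[1][2] acc=0, pass-E 0, pass-S 0
  after 3 — PE[1][2] acc=18, pass-E 3, pass-S 18
  after 4 — PE[1][2] acc=36, pass-E 6, pass-S 36
  after 5 — PE[1][2] acc=47, pass-E 2, pass-S 47

(row, col, cycle) = (1, 2, 5)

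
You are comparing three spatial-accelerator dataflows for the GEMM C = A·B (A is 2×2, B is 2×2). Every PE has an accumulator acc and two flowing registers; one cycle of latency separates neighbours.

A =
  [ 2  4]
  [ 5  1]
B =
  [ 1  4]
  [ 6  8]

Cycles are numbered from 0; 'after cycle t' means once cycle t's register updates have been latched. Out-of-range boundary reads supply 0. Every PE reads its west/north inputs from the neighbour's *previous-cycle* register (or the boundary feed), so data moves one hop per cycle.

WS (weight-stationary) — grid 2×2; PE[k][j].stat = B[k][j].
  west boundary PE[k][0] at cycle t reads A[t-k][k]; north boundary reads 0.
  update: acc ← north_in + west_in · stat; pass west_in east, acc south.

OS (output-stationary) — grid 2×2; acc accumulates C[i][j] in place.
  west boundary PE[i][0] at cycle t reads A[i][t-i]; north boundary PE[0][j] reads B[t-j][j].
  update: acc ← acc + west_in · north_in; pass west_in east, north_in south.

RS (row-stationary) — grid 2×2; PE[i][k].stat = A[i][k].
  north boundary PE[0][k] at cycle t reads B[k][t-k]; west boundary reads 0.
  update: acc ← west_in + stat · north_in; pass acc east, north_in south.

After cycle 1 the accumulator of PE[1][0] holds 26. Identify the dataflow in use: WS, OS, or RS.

dataflow = WS

WS (2×2 grid), PE[1][0]:
  @0  [1,0]  acc 0  |  →0  ↓0
  @1  [1,0]  acc 26  |  →4  ↓26
OS (2×2 grid), PE[1][0]:
  @0  [1,0]  acc 0  |  →0  ↓0
  @1  [1,0]  acc 5  |  →5  ↓1
RS (2×2 grid), PE[1][0]:
  @0  [1,0]  acc 0  |  →0  ↓0
  @1  [1,0]  acc 5  |  →5  ↓1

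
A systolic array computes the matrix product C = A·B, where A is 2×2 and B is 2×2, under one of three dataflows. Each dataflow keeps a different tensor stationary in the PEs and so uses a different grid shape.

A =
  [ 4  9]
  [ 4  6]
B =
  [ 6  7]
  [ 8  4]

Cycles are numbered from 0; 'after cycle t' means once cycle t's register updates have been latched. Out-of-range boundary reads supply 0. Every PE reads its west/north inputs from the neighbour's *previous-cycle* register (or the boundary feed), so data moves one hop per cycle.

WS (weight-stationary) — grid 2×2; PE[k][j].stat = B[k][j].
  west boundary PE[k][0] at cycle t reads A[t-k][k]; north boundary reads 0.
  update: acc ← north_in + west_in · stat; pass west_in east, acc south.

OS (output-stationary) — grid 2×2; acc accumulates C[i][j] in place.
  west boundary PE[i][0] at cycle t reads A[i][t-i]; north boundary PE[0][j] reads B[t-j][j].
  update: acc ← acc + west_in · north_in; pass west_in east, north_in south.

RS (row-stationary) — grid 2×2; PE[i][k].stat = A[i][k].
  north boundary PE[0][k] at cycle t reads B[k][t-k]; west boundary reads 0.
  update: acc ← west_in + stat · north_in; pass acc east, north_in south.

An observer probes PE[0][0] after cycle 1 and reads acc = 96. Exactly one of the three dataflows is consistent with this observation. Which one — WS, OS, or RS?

dataflow = OS

WS [2×2] PE[0][0] across cycles:
  [0] (0,0) acc=24 (h:4 v:24)
  [1] (0,0) acc=24 (h:4 v:24)
OS [2×2] PE[0][0] across cycles:
  [0] (0,0) acc=24 (h:4 v:6)
  [1] (0,0) acc=96 (h:9 v:8)
RS [2×2] PE[0][0] across cycles:
  [0] (0,0) acc=24 (h:24 v:6)
  [1] (0,0) acc=28 (h:28 v:7)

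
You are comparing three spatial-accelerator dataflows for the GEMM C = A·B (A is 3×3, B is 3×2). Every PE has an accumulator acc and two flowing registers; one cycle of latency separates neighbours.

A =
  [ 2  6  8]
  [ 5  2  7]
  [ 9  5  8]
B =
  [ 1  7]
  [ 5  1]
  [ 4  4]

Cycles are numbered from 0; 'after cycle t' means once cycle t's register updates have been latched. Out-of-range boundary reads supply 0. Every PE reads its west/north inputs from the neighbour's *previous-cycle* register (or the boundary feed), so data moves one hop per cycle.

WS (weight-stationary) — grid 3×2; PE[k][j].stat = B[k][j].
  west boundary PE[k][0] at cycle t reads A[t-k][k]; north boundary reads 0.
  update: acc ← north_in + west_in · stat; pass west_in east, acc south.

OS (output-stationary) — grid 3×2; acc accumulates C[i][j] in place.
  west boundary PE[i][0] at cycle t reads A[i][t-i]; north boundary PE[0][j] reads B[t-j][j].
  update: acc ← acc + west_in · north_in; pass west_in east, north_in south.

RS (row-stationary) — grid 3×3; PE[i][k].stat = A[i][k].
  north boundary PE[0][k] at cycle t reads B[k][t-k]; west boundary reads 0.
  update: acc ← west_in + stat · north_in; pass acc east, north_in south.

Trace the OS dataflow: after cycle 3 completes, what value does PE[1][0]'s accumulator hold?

PE[1][0].acc = 43

OS on a 3×2 grid — tracing PE[1][0] and its feeders:
  [0] (0,0) acc=2 (h:2 v:1)
  [0] (1,0) acc=0 (h:0 v:0)
  [1] (0,0) acc=32 (h:6 v:5)
  [1] (1,0) acc=5 (h:5 v:1)
  [2] (0,0) acc=64 (h:8 v:4)
  [2] (1,0) acc=15 (h:2 v:5)
  [3] (0,0) acc=64 (h:0 v:0)
  [3] (1,0) acc=43 (h:7 v:4)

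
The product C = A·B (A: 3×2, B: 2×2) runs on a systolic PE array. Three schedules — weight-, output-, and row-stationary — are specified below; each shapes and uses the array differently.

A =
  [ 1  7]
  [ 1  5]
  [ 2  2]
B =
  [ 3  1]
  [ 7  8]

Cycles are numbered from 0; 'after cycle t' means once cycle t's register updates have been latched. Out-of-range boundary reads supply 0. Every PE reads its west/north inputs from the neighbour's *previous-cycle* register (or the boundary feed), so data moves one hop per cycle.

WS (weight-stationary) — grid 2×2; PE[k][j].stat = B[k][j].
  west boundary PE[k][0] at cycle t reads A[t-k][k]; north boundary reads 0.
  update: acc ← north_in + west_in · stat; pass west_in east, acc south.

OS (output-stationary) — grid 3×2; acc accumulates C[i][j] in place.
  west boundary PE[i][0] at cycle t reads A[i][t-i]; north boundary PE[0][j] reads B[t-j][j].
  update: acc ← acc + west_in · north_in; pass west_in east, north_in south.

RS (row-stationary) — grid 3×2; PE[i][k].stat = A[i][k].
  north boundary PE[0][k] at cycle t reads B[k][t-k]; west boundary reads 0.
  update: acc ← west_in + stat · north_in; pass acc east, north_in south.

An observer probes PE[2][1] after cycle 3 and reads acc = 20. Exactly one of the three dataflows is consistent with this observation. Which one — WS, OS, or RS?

dataflow = RS

WS: PE[2][1] is outside its 2×2 grid.
Under OS (3×2), PE[2][1]:
  after 0 — PE[2][1] acc=0, pass-E 0, pass-S 0
  after 1 — PE[2][1] acc=0, pass-E 0, pass-S 0
  after 2 — PE[2][1] acc=0, pass-E 0, pass-S 0
  after 3 — PE[2][1] acc=2, pass-E 2, pass-S 1
Under RS (3×2), PE[2][1]:
  after 0 — PE[2][1] acc=0, pass-E 0, pass-S 0
  after 1 — PE[2][1] acc=0, pass-E 0, pass-S 0
  after 2 — PE[2][1] acc=0, pass-E 0, pass-S 0
  after 3 — PE[2][1] acc=20, pass-E 20, pass-S 7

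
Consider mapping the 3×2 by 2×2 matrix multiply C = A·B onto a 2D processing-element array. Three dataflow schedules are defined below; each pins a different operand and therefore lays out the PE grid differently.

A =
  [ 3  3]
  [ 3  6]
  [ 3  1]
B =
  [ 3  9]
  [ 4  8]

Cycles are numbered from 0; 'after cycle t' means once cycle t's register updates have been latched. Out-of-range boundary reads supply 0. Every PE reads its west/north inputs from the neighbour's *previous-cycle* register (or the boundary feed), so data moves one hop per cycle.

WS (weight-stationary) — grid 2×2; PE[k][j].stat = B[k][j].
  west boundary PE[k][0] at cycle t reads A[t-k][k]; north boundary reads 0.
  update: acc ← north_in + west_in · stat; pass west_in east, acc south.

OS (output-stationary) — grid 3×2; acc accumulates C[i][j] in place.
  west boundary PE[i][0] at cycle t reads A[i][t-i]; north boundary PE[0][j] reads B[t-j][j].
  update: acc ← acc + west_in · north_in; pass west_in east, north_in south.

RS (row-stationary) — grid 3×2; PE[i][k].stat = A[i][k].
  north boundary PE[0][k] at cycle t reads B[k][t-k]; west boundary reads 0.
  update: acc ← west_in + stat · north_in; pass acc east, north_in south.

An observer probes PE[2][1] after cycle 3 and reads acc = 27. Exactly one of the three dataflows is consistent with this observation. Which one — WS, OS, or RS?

— WS: 2×2 array has no PE[2][1].
OS (3×2 grid), PE[2][1]:
  @0  [2,1]  acc 0  |  →0  ↓0
  @1  [2,1]  acc 0  |  →0  ↓0
  @2  [2,1]  acc 0  |  →0  ↓0
  @3  [2,1]  acc 27  |  →3  ↓9
RS (3×2 grid), PE[2][1]:
  @0  [2,1]  acc 0  |  →0  ↓0
  @1  [2,1]  acc 0  |  →0  ↓0
  @2  [2,1]  acc 0  |  →0  ↓0
  @3  [2,1]  acc 13  |  →13  ↓4

dataflow = OS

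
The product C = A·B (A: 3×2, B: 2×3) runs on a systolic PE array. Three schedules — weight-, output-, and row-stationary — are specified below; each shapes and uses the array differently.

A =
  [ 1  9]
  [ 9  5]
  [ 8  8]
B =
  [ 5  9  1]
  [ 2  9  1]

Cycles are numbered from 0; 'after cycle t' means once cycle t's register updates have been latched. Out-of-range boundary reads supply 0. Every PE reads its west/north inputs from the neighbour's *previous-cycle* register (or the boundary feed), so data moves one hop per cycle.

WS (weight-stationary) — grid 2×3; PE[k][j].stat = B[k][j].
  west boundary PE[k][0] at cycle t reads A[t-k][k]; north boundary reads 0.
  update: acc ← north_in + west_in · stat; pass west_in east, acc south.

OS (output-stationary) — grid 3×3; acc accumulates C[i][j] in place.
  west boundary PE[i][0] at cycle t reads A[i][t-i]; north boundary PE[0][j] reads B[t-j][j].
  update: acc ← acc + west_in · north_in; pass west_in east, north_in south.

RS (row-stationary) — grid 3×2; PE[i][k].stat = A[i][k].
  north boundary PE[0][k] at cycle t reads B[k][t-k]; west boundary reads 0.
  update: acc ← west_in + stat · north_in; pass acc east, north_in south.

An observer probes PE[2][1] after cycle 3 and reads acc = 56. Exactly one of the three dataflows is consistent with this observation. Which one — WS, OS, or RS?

dataflow = RS

— WS: 2×3 array has no PE[2][1].
OS [3×3] PE[2][1] across cycles:
  after 0 — PE[2][1] acc=0, pass-E 0, pass-S 0
  after 1 — PE[2][1] acc=0, pass-E 0, pass-S 0
  after 2 — PE[2][1] acc=0, pass-E 0, pass-S 0
  after 3 — PE[2][1] acc=72, pass-E 8, pass-S 9
RS [3×2] PE[2][1] across cycles:
  after 0 — PE[2][1] acc=0, pass-E 0, pass-S 0
  after 1 — PE[2][1] acc=0, pass-E 0, pass-S 0
  after 2 — PE[2][1] acc=0, pass-E 0, pass-S 0
  after 3 — PE[2][1] acc=56, pass-E 56, pass-S 2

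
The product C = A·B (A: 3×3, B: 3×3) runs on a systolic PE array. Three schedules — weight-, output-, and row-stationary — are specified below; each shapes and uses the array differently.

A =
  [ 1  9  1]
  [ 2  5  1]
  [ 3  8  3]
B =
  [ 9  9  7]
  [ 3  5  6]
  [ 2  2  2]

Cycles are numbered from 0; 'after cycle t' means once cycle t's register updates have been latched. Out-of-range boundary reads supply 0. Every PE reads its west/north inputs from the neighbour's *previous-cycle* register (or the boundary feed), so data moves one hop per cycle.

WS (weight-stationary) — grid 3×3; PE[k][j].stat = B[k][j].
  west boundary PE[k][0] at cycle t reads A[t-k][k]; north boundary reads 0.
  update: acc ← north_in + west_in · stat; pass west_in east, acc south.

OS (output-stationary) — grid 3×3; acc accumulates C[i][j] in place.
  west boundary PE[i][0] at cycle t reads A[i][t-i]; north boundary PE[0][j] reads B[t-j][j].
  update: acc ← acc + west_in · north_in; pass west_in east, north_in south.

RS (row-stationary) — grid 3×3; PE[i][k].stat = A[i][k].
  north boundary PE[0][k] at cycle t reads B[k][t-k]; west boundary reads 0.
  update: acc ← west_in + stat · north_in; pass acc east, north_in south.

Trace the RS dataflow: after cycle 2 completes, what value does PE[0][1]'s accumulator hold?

PE[0][1].acc = 54

RS (3×3). Following PE[0][1] plus its west/north inputs:
  c0 r0c0: 9 / 9 / 9
  c0 r0c1: 0 / 0 / 0
  c1 r0c0: 9 / 9 / 9
  c1 r0c1: 36 / 36 / 3
  c2 r0c0: 7 / 7 / 7
  c2 r0c1: 54 / 54 / 5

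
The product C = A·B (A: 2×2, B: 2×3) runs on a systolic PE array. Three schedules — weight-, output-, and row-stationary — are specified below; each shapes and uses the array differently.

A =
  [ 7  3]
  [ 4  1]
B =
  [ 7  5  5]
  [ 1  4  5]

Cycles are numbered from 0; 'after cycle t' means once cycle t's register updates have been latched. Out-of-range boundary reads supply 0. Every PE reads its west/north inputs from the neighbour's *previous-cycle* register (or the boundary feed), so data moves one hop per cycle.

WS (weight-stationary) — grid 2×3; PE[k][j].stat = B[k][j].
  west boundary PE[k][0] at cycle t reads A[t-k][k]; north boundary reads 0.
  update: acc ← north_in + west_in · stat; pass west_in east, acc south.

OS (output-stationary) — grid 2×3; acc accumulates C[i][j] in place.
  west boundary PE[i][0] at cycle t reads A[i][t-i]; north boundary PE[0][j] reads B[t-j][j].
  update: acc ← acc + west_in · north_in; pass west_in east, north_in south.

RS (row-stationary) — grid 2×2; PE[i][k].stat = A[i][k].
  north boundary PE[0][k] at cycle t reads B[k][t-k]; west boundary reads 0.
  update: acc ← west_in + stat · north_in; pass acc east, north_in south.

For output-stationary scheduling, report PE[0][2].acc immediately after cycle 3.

OS 2×3: PE[0][2] cycle-by-cycle (with neighbour feeds):
  [0] (0,1) acc=0 (h:0 v:0)
  [0] (0,2) acc=0 (h:0 v:0)
  [1] (0,1) acc=35 (h:7 v:5)
  [1] (0,2) acc=0 (h:0 v:0)
  [2] (0,1) acc=47 (h:3 v:4)
  [2] (0,2) acc=35 (h:7 v:5)
  [3] (0,1) acc=47 (h:0 v:0)
  [3] (0,2) acc=50 (h:3 v:5)

PE[0][2].acc = 50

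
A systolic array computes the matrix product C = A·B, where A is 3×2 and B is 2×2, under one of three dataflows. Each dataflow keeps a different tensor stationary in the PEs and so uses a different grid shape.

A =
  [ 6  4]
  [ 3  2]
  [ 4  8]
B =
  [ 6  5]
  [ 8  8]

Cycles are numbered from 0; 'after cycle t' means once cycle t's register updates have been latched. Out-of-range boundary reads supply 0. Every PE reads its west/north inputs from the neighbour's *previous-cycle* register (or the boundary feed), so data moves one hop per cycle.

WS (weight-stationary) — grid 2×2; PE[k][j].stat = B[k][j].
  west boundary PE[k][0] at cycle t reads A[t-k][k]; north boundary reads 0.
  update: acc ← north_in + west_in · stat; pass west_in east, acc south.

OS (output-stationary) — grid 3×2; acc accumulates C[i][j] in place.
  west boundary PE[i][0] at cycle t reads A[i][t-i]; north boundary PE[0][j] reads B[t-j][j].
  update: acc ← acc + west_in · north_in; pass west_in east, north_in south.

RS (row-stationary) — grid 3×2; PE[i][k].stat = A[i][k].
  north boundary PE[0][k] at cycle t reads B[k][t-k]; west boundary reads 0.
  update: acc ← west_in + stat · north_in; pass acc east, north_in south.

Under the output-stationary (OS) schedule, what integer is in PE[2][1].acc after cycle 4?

OS (3×2). Following PE[2][1] plus its west/north inputs:
  @0  [1,1]  acc 0  |  →0  ↓0
  @0  [2,0]  acc 0  |  →0  ↓0
  @0  [2,1]  acc 0  |  →0  ↓0
  @1  [1,1]  acc 0  |  →0  ↓0
  @1  [2,0]  acc 0  |  →0  ↓0
  @1  [2,1]  acc 0  |  →0  ↓0
  @2  [1,1]  acc 15  |  →3  ↓5
  @2  [2,0]  acc 24  |  →4  ↓6
  @2  [2,1]  acc 0  |  →0  ↓0
  @3  [1,1]  acc 31  |  →2  ↓8
  @3  [2,0]  acc 88  |  →8  ↓8
  @3  [2,1]  acc 20  |  →4  ↓5
  @4  [1,1]  acc 31  |  →0  ↓0
  @4  [2,0]  acc 88  |  →0  ↓0
  @4  [2,1]  acc 84  |  →8  ↓8

PE[2][1].acc = 84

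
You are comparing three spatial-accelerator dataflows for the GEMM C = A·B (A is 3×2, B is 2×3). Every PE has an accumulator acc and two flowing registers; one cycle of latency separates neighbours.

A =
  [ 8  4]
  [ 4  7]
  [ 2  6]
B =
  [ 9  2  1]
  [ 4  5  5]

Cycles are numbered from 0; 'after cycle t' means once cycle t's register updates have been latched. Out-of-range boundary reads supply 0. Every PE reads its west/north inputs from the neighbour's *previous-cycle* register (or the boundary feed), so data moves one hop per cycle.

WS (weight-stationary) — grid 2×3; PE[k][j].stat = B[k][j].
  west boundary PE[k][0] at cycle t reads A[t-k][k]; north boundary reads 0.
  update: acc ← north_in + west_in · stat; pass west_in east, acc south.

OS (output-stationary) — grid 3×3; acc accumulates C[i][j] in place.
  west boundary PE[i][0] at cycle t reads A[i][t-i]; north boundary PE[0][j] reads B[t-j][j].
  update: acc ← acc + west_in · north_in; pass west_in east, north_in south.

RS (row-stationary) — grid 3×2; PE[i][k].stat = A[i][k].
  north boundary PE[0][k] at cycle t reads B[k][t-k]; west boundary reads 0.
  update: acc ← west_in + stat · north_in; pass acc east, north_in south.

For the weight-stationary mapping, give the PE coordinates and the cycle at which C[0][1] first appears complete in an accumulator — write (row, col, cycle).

WS — PE[1][1] is where C[0][1] collects:
  0: (1,1).acc=0  regs=<0,0>
  1: (1,1).acc=0  regs=<0,0>
  2: (1,1).acc=36  regs=<4,36>

(row, col, cycle) = (1, 1, 2)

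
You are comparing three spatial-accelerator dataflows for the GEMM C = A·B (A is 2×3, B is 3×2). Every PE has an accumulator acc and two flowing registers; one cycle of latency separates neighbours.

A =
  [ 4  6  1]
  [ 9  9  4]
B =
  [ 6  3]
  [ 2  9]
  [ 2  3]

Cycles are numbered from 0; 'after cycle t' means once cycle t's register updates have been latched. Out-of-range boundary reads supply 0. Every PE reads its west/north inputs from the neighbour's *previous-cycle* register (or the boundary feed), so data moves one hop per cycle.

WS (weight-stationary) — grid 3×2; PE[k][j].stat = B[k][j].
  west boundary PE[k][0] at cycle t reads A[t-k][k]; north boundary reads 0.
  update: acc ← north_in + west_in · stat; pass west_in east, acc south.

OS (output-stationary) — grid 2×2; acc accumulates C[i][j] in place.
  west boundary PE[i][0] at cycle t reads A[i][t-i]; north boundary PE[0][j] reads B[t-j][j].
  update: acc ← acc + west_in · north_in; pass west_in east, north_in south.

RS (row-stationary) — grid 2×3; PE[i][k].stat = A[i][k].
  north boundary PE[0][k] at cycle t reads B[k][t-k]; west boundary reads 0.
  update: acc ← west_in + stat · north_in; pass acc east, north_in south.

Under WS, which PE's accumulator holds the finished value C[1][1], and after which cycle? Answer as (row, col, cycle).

WS: C[1][1] accumulates in PE[2][1]:
  t=0 PE[2][1]: acc=0 h=0 v=0
  t=1 PE[2][1]: acc=0 h=0 v=0
  t=2 PE[2][1]: acc=0 h=0 v=0
  t=3 PE[2][1]: acc=69 h=1 v=69
  t=4 PE[2][1]: acc=120 h=4 v=120

(row, col, cycle) = (2, 1, 4)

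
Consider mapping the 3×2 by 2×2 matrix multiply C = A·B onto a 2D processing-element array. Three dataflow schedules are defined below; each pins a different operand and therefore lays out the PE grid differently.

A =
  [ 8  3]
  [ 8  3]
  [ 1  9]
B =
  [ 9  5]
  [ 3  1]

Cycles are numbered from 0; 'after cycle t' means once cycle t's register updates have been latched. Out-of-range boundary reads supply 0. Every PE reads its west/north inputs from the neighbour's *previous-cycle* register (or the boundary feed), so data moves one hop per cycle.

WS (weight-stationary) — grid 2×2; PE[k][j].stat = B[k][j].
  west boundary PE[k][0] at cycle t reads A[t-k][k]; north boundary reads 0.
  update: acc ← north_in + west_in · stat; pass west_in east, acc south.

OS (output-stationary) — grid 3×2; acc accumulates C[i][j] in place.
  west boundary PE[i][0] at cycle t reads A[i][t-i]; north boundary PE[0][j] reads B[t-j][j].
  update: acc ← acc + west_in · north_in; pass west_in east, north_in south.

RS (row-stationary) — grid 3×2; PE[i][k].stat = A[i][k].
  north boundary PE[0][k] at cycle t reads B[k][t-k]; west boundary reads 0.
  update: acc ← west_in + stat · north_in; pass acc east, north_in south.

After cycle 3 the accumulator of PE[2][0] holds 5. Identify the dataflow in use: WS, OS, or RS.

— WS: 2×2 array has no PE[2][0].
OS (3×2 grid), PE[2][0]:
  0: (2,0).acc=0  regs=<0,0>
  1: (2,0).acc=0  regs=<0,0>
  2: (2,0).acc=9  regs=<1,9>
  3: (2,0).acc=36  regs=<9,3>
RS (3×2 grid), PE[2][0]:
  0: (2,0).acc=0  regs=<0,0>
  1: (2,0).acc=0  regs=<0,0>
  2: (2,0).acc=9  regs=<9,9>
  3: (2,0).acc=5  regs=<5,5>

dataflow = RS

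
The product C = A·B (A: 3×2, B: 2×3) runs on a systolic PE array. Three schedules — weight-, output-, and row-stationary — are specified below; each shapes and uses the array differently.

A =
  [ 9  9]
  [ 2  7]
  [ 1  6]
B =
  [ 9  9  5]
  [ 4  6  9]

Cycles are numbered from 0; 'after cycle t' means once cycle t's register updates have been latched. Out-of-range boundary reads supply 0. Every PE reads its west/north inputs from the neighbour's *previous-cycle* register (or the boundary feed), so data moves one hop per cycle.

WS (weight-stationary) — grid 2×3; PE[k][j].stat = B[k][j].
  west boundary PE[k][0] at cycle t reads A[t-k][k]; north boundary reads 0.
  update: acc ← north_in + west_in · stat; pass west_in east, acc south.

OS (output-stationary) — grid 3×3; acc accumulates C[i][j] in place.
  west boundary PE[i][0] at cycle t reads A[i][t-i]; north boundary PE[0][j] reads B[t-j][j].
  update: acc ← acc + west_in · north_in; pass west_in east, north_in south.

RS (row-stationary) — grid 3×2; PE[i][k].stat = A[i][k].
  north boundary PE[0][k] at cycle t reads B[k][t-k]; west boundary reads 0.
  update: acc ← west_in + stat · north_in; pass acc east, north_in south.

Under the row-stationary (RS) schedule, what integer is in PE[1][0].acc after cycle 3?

PE[1][0].acc = 10

RS (3×2). Following PE[1][0] plus its west/north inputs:
  after 0 — PE[0][0] acc=81, pass-E 81, pass-S 9
  after 0 — PE[1][0] acc=0, pass-E 0, pass-S 0
  after 1 — PE[0][0] acc=81, pass-E 81, pass-S 9
  after 1 — PE[1][0] acc=18, pass-E 18, pass-S 9
  after 2 — PE[0][0] acc=45, pass-E 45, pass-S 5
  after 2 — PE[1][0] acc=18, pass-E 18, pass-S 9
  after 3 — PE[0][0] acc=0, pass-E 0, pass-S 0
  after 3 — PE[1][0] acc=10, pass-E 10, pass-S 5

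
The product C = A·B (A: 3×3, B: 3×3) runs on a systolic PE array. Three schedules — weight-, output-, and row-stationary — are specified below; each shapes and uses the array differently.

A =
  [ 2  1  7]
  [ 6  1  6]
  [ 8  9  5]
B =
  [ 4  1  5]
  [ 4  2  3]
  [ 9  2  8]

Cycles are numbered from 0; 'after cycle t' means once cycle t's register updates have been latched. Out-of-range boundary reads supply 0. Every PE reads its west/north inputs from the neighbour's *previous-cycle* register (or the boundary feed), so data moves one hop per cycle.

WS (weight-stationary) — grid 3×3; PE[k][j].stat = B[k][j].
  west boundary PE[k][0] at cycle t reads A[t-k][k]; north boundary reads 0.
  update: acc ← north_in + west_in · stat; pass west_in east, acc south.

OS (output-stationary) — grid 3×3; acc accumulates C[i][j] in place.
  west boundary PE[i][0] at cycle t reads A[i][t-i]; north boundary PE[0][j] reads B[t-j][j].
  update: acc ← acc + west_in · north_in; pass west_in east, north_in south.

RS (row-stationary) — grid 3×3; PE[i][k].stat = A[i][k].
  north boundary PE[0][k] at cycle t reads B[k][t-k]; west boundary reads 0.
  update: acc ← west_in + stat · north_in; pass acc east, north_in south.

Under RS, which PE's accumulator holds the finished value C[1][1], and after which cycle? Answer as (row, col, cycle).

(row, col, cycle) = (1, 2, 4)

RS — PE[1][2] is where C[1][1] collects:
  t=0 PE[1][2]: acc=0 h=0 v=0
  t=1 PE[1][2]: acc=0 h=0 v=0
  t=2 PE[1][2]: acc=0 h=0 v=0
  t=3 PE[1][2]: acc=82 h=82 v=9
  t=4 PE[1][2]: acc=20 h=20 v=2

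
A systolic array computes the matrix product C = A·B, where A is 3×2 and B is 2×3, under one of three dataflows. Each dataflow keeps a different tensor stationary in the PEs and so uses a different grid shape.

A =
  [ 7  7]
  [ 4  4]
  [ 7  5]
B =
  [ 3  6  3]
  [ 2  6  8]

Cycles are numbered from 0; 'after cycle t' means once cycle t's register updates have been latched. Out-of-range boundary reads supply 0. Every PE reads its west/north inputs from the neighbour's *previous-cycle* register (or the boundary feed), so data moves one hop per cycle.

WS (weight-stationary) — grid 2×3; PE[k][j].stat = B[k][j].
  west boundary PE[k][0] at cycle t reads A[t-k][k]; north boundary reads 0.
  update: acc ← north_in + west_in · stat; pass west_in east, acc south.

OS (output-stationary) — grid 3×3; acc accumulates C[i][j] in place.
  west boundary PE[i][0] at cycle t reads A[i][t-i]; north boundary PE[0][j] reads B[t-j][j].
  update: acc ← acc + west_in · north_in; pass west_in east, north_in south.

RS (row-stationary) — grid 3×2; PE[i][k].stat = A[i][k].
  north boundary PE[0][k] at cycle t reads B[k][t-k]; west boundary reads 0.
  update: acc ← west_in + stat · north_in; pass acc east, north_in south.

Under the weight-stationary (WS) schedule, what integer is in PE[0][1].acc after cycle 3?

WS 2×3: PE[0][1] cycle-by-cycle (with neighbour feeds):
  c0 r0c0: 21 / 7 / 21
  c0 r0c1: 0 / 0 / 0
  c1 r0c0: 12 / 4 / 12
  c1 r0c1: 42 / 7 / 42
  c2 r0c0: 21 / 7 / 21
  c2 r0c1: 24 / 4 / 24
  c3 r0c0: 0 / 0 / 0
  c3 r0c1: 42 / 7 / 42

PE[0][1].acc = 42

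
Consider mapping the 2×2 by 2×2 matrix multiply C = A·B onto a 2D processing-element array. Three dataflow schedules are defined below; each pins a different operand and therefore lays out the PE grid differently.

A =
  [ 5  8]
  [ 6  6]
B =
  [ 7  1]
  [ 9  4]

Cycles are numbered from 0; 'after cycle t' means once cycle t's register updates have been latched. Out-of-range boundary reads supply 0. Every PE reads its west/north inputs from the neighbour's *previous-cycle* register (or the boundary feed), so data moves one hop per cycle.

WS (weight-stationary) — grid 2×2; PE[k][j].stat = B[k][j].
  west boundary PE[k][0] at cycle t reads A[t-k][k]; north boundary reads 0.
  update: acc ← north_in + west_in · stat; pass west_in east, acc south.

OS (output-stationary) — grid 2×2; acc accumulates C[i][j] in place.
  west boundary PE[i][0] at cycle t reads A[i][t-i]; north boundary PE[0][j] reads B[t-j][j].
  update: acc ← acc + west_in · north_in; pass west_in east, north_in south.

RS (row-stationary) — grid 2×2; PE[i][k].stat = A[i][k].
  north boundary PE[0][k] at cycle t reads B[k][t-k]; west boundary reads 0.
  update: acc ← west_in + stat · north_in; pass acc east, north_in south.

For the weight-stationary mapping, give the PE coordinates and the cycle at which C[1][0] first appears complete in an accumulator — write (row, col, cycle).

(row, col, cycle) = (1, 0, 2)

WS — PE[1][0] is where C[1][0] collects:
  [0] (1,0) acc=0 (h:0 v:0)
  [1] (1,0) acc=107 (h:8 v:107)
  [2] (1,0) acc=96 (h:6 v:96)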